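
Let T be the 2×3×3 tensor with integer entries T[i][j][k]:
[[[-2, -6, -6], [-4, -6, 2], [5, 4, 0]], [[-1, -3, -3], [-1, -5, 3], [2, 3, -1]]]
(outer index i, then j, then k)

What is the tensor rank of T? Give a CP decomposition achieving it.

rank(T) = 3

Lower bound: the mode-3 unfolding of T (rows indexed by k, columns by (i,j) = (0,0), (0,1), (0,2), (1,0), (1,1), (1,2)) is [[-2, -4, 5, -1, -1, 2], [-6, -6, 4, -3, -5, 3], [-6, 2, 0, -3, 3, -1]].
There the 3×3 minor on rows k ∈ {0, 1, 2}, columns (i,j) ∈ {(0,0), (0,1), (0,2)} is det [[-2, -4, 5], [-6, -6, 4], [-6, 2, 0]] = -128 ≠ 0, so this unfolding has rank ≥ 3; CP rank is at least every unfolding rank, so rank(T) ≥ 3. (Unfolding ranks only ever bound the CP rank from below — rank(T) can be strictly larger than all of them — so the matching upper bound has to come from an explicit 3-term decomposition.)
Upper bound: T is a sum of 3 rank-1 terms, T = [1, 1] ⊗ [0, 2, -1] ⊗ [1, -2, 2] + [2, 1] ⊗ [1, -1, 1] ⊗ [1, -1, -1] + [2, 1] ⊗ [1, 1, -1] ⊗ [-2, -2, -2] (one valid choice — decompositions are not unique — normalised so each a, b is primitive with positive first nonzero entry; check it by expanding all entries), so rank(T) ≤ 3.
These bounds meet, so rank(T) = 3.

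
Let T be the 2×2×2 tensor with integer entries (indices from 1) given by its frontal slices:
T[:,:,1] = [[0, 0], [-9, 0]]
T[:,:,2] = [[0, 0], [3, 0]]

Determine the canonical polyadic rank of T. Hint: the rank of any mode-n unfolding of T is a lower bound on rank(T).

1

Lower bound: T ≠ 0 (e.g. T[2,1,1] = -9), so rank(T) ≥ 1.
Upper bound: if T = a ⊗ b ⊗ c then every fibre of T is a multiple of the corresponding factor, so read the factors off the fibres through the nonzero entry T[2,1,1] = -9.
The mode-1 fibre T[:,1,1] = [0, -9] gives a = (0, 1) (primitive direction); the mode-2 fibre T[2,:,1] = [-9, 0] gives b = (1, 0); then c[k] = T[2,1,k] / (a[2]·b[1]) = [-9, 3] / 1 = (-9, 3).
Expanding (0, 1) ⊗ (1, 0) ⊗ (-9, 3) reproduces all 8 entries of T, so T = (0, 1) ⊗ (1, 0) ⊗ (-9, 3) and rank(T) ≤ 1.
These bounds meet, so rank(T) = 1.
Check entry T[2,1,2] = 3: (1)·(1)·(3) = 3.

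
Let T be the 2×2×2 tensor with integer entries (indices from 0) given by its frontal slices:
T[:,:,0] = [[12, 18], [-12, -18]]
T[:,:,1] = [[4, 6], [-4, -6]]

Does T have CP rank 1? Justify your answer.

The mode-1 fibre T[:,0,0] = [12, -12] gives a = (1, -1) (primitive direction); the mode-2 fibre T[0,:,0] = [12, 18] gives b = (2, 3); then c[k] = T[0,0,k] / (a[0]·b[0]) = [12, 4] / 2 = (6, 2).
Expanding (1, -1) ⊗ (2, 3) ⊗ (6, 2) reproduces all 8 entries of T, so T = (1, -1) ⊗ (2, 3) ⊗ (6, 2) and rank(T) ≤ 1.
Equivalently every frontal slice T[:,:,k] is c[k] times the rank-1 matrix (1, -1) ⊗ (2, 3). So T has rank 1 (it is nonzero).

Yes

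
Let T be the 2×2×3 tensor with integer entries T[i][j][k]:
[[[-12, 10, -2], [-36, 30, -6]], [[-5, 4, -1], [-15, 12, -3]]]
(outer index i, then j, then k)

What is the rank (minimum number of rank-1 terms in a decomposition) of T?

Lower bound: the mode-1 unfolding of T (rows indexed by i, columns by (j,k) = (0,0), (0,1), (0,2), (1,0), (1,1), (1,2)) is [[-12, 10, -2, -36, 30, -6], [-5, 4, -1, -15, 12, -3]].
There the 2×2 minor on rows i ∈ {0, 1}, columns (j,k) ∈ {(0,0), (0,1)} is det [[-12, 10], [-5, 4]] = 2 ≠ 0, so this unfolding has rank ≥ 2; CP rank is at least every unfolding rank, so rank(T) ≥ 2. (Unfolding ranks only ever bound the CP rank from below — rank(T) can be strictly larger than all of them — so the matching upper bound has to come from an explicit 2-term decomposition.)
Upper bound — finding two terms. Every mode-2 slice of T is a multiple of one matrix: T[:,j,:] = b[j]·M with b = [1, 3] and M = [[-12, 10, -2], [-5, 4, -1]] (rows indexed by i, columns by k). So it suffices to write M as a sum of two rank-1 matrices.
Splitting M by its rows (i = 0, 1), M = [1, 0][-12, 10, -2]ᵀ + [0, 1][-5, 4, -1]ᵀ.
Hence T = [1, 0] ⊗ [1, 3] ⊗ [-12, 10, -2] + [0, 1] ⊗ [1, 3] ⊗ [-5, 4, -1], so rank(T) ≤ 2.
These bounds meet, so rank(T) = 2.
Check entry T[1,1,2] = -3: (0)·(3)·(-2) + (1)·(3)·(-1) = -3.

2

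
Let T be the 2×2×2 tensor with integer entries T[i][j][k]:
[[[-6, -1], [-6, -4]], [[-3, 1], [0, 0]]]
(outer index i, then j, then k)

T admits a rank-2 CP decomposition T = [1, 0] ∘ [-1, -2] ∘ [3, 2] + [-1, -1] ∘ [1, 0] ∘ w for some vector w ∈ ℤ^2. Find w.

Subtract the known terms from T to get the rank-1 residual R = [-1, -1] ∘ [1, 0] ∘ w, so R[i,j,k] = a[i]·b[j]·w[k]. Pick indices with nonzero a[0]·b[0] = (-1)·(1) = -1. Only the fibre through (0,0,·) is needed: R[0,0,:] = T[0,0,:] − Σₗ aₗ[0]bₗ[0]cₗ = [-6, -1] − (1)·(-1)·[3, 2] = [-3, 1]. Then w[k] = R[0,0,k] / -1 for each k, giving w = [-3, 1] / -1 = [3, -1].

w = [3, -1]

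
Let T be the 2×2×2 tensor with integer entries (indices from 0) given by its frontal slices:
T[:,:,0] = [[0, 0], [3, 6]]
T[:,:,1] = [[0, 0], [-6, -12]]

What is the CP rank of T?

Lower bound: T ≠ 0 (e.g. T[1,0,0] = 3), so rank(T) ≥ 1.
Upper bound: if T = a ⊗ b ⊗ c then every fibre of T is a multiple of the corresponding factor, so read the factors off the fibres through the nonzero entry T[1,0,0] = 3.
The mode-1 fibre T[:,0,0] = [0, 3] gives a = (0, 1) (primitive direction); the mode-2 fibre T[1,:,0] = [3, 6] gives b = (1, 2); then c[k] = T[1,0,k] / (a[1]·b[0]) = [3, -6] / 1 = (3, -6).
Expanding (0, 1) ⊗ (1, 2) ⊗ (3, -6) reproduces all 8 entries of T, so T = (0, 1) ⊗ (1, 2) ⊗ (3, -6) and rank(T) ≤ 1.
These bounds meet, so rank(T) = 1.
Check entry T[1,0,0] = 3: (1)·(1)·(3) = 3.

1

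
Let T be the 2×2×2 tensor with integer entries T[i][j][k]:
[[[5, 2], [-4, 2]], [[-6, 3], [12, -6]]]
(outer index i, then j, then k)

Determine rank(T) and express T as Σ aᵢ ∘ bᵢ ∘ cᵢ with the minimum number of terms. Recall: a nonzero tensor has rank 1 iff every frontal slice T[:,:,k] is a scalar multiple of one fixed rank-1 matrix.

Lower bound: the mode-1 unfolding of T (rows indexed by i, columns by (j,k) = (0,0), (0,1), (1,0), (1,1)) is [[5, 2, -4, 2], [-6, 3, 12, -6]].
There the 2×2 minor on rows i ∈ {0, 1}, columns (j,k) ∈ {(0,0), (0,1)} is det [[5, 2], [-6, 3]] = 27 ≠ 0, so this unfolding has rank ≥ 2; CP rank is at least every unfolding rank, so rank(T) ≥ 2. (Unfolding ranks only ever bound the CP rank from below — rank(T) can be strictly larger than all of them — so the matching upper bound has to come from an explicit 2-term decomposition.)
Upper bound — finding two terms. Write S_k = T[:,:,k] for the frontal slices: S₀ = [[5, -4], [-6, 12]], S₁ = [[2, 2], [3, -6]].
If T = a₁ ∘ b₁ ∘ c₁ + a₂ ∘ b₂ ∘ c₂ then each S_k = c₁[k]·a₁b₁ᵀ + c₂[k]·a₂b₂ᵀ. S₀ and S₁ are linearly independent, so a₁b₁ᵀ and a₂b₂ᵀ must span the same plane of matrices: they are the rank-1 matrices of the form x·S₀ + y·S₁.
det(x·S₀ + y·S₁) is 36·x² + 18·xy − 18·y² = 18·(2·x − y)(x + y), vanishing at (x:y) = (1:2) and (1:-1).
M₁ = S₀ + 2·S₁ = [[9, 0], [0, 0]] = 9·[1, 0][1, 0]ᵀ and M₂ = S₀ − S₁ = [[3, -6], [-9, 18]] = 3·[1, -3][1, -2]ᵀ, so take a₁ = [1, 0], b₁ = [1, 0], a₂ = [1, -3], b₂ = [1, -2].
Each slice is an integer combination of E₁ = a₁b₁ᵀ and E₂ = a₂b₂ᵀ: S₀ = 3·E₁ + 2·E₂, S₁ = 3·E₁ − E₂; reading off coefficients, c₁ = [3, 3] and c₂ = [2, -1].
Hence T = [1, 0] ∘ [1, 0] ∘ [3, 3] + [1, -3] ∘ [1, -2] ∘ [2, -1], so rank(T) ≤ 2.
These bounds meet, so rank(T) = 2.

rank(T) = 2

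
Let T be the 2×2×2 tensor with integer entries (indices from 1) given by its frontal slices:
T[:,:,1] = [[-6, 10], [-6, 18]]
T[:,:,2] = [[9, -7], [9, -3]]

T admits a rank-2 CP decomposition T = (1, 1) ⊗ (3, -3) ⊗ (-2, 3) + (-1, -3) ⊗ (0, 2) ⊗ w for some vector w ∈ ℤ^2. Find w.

Subtract the known terms from T to get the rank-1 residual R = (-1, -3) ⊗ (0, 2) ⊗ w, so R[i,j,k] = a[i]·b[j]·w[k]. Pick indices with nonzero a[1]·b[2] = (-1)·(2) = -2. Only the fibre through (1,2,·) is needed: R[1,2,:] = T[1,2,:] − Σₗ aₗ[1]bₗ[2]cₗ = [10, -7] − (1)·(-3)·(-2, 3) = [4, 2]. Then w[k] = R[1,2,k] / -2 for each k, giving w = [4, 2] / -2 = (-2, -1).

w = (-2, -1)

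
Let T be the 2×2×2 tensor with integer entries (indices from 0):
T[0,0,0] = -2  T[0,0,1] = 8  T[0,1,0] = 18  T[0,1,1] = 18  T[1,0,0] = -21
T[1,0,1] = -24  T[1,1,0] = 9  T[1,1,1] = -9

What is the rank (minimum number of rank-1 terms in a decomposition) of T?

Lower bound: the mode-1 unfolding of T (rows indexed by i, columns by (j,k) = (0,0), (0,1), (1,0), (1,1)) is [[-2, 8, 18, 18], [-21, -24, 9, -9]].
There the 2×2 minor on rows i ∈ {0, 1}, columns (j,k) ∈ {(0,0), (0,1)} is det [[-2, 8], [-21, -24]] = 216 ≠ 0, so this unfolding has rank ≥ 2; CP rank is at least every unfolding rank, so rank(T) ≥ 2. (This is only a lower bound: in general the CP rank may exceed every unfolding rank, so we still need to exhibit 2 rank-1 terms summing to T.)
Upper bound — finding two terms. Write S_k = T[:,:,k] for the frontal slices: S₀ = [[-2, 18], [-21, 9]], S₁ = [[8, 18], [-24, -9]].
If T = a₁ ⊗ b₁ ⊗ c₁ + a₂ ⊗ b₂ ⊗ c₂ then each S_k = c₁[k]·a₁b₁ᵀ + c₂[k]·a₂b₂ᵀ. S₀ and S₁ are linearly independent, so a₁b₁ᵀ and a₂b₂ᵀ must span the same plane of matrices: they are the rank-1 matrices of the form x·S₀ + y·S₁.
det(x·S₀ + y·S₁) is 360·x² + 900·xy + 360·y² = 180·(x + 2·y)(2·x + y), vanishing at (x:y) = (2:-1) and (1:-2).
M₁ = 2·S₀ − S₁ = [[-12, 18], [-18, 27]] = (-3)·[2, 3][2, -3]ᵀ and M₂ = S₀ − 2·S₁ = [[-18, -18], [27, 27]] = (-9)·[2, -3][1, 1]ᵀ, so take a₁ = [2, 3], b₁ = [2, -3], a₂ = [2, -3], b₂ = [1, 1].
Each slice is an integer combination of E₁ = a₁b₁ᵀ and E₂ = a₂b₂ᵀ: S₀ = −2·E₁ + 3·E₂, S₁ = −E₁ + 6·E₂; reading off coefficients, c₁ = [-2, -1] and c₂ = [3, 6].
Hence T = [2, 3] ⊗ [2, -3] ⊗ [-2, -1] + [2, -3] ⊗ [1, 1] ⊗ [3, 6], so rank(T) ≤ 2.
These bounds meet, so rank(T) = 2.
Check entry T[1,1,0] = 9: (3)·(-3)·(-2) + (-3)·(1)·(3) = 9.

2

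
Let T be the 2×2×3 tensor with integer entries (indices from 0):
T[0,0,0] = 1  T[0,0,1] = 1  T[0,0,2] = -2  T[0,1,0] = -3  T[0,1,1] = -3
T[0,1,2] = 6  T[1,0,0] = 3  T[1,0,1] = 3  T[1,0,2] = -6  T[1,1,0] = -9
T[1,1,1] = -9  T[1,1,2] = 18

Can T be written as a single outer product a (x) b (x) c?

Yes

The mode-1 fibre T[:,0,0] = [1, 3] gives a = [1, 3] (primitive direction); the mode-2 fibre T[0,:,0] = [1, -3] gives b = [1, -3]; then c[k] = T[0,0,k] / (a[0]·b[0]) = [1, 1, -2] / 1 = [1, 1, -2].
Expanding [1, 3] (x) [1, -3] (x) [1, 1, -2] reproduces all 12 entries of T, so T = [1, 3] (x) [1, -3] (x) [1, 1, -2] and rank(T) ≤ 1.
Equivalently every frontal slice T[:,:,k] is c[k] times the rank-1 matrix [1, 3] (x) [1, -3]. So T has rank 1 (it is nonzero).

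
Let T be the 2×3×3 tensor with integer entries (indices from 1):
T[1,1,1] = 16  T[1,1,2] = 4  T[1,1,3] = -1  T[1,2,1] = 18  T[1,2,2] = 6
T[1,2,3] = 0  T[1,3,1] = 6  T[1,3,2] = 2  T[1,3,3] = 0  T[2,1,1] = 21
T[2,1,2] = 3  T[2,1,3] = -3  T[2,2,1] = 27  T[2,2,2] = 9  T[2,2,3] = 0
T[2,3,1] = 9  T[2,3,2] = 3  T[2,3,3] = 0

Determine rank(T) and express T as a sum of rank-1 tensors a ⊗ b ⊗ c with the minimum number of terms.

Lower bound: the mode-2 unfolding of T (rows indexed by j, columns by (i,k) = (1,1), (1,2), (1,3), (2,1), (2,2), (2,3)) is [[16, 4, -1, 21, 3, -3], [18, 6, 0, 27, 9, 0], [6, 2, 0, 9, 3, 0]].
There the 2×2 minor on rows j ∈ {1, 2}, columns (i,k) ∈ {(1,1), (1,2)} is det [[16, 4], [18, 6]] = 24 ≠ 0, so this unfolding has rank ≥ 2; CP rank is at least every unfolding rank, so rank(T) ≥ 2. (Unfolding ranks only ever bound the CP rank from below — rank(T) can be strictly larger than all of them — so the matching upper bound has to come from an explicit 2-term decomposition.)
Upper bound — finding two terms. Write S_k = T[:,:,k] for the frontal slices: S₁ = [[16, 18, 6], [21, 27, 9]], S₂ = [[4, 6, 2], [3, 9, 3]], S₃ = [[-1, 0, 0], [-3, 0, 0]].
If T = a₁ ⊗ b₁ ⊗ c₁ + a₂ ⊗ b₂ ⊗ c₂ then each S_k = c₁[k]·a₁b₁ᵀ + c₂[k]·a₂b₂ᵀ. S₁ and S₂ are linearly independent, so a₁b₁ᵀ and a₂b₂ᵀ must span the same plane of matrices: they are the rank-1 matrices of the form x·S₁ + y·S₂.
The 2×2 minor of x·S₁ + y·S₂ on rows {1,2}, columns {1,2} is 54·x² + 72·xy + 18·y² = 18·(x + y)(3·x + y), vanishing at (x:y) = (1:-1) and (1:-3).
M₁ = S₁ − S₂ = [[12, 12, 4], [18, 18, 6]] = 2·[2, 3][3, 3, 1]ᵀ and M₂ = S₁ − 3·S₂ = [[4, 0, 0], [12, 0, 0]] = 4·[1, 3][1, 0, 0]ᵀ, so take a₁ = [2, 3], b₁ = [3, 3, 1], a₂ = [1, 3], b₂ = [1, 0, 0].
Each slice is an integer combination of E₁ = a₁b₁ᵀ and E₂ = a₂b₂ᵀ: S₁ = 3·E₁ − 2·E₂, S₂ = E₁ − 2·E₂, S₃ = −E₂; reading off coefficients, c₁ = [3, 1, 0] and c₂ = [-2, -2, -1].
Hence T = [2, 3] ⊗ [3, 3, 1] ⊗ [3, 1, 0] + [1, 3] ⊗ [1, 0, 0] ⊗ [-2, -2, -1], so rank(T) ≤ 2.
These bounds meet, so rank(T) = 2.

rank(T) = 2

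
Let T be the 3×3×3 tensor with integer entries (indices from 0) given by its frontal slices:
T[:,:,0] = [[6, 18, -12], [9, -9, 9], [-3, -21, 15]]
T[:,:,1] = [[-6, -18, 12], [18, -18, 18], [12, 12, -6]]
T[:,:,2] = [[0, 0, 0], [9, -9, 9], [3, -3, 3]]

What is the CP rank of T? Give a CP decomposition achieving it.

Lower bound: the mode-3 unfolding of T (rows indexed by k, columns by (i,j) = (0,0), (0,1), (0,2), (1,0), (1,1), (1,2), (2,0), (2,1), (2,2)) is [[6, 18, -12, 9, -9, 9, -3, -21, 15], [-6, -18, 12, 18, -18, 18, 12, 12, -6], [0, 0, 0, 9, -9, 9, 3, -3, 3]].
There the 2×2 minor on rows k ∈ {0, 1}, columns (i,j) ∈ {(0,0), (1,0)} is det [[6, 9], [-6, 18]] = 162 ≠ 0, so this unfolding has rank ≥ 2; CP rank is at least every unfolding rank, so rank(T) ≥ 2. (Unfolding ranks only ever bound the CP rank from below — rank(T) can be strictly larger than all of them — so the matching upper bound has to come from an explicit 2-term decomposition.)
Upper bound — finding two terms. Write S_k = T[:,:,k] for the frontal slices: S₀ = [[6, 18, -12], [9, -9, 9], [-3, -21, 15]], S₁ = [[-6, -18, 12], [18, -18, 18], [12, 12, -6]], S₂ = [[0, 0, 0], [9, -9, 9], [3, -3, 3]].
If T = a₁ (x) b₁ (x) c₁ + a₂ (x) b₂ (x) c₂ then each S_k = c₁[k]·a₁b₁ᵀ + c₂[k]·a₂b₂ᵀ. S₀ and S₁ are linearly independent, so a₁b₁ᵀ and a₂b₂ᵀ must span the same plane of matrices: they are the rank-1 matrices of the form x·S₀ + y·S₁.
The 2×2 minor of x·S₀ + y·S₁ on rows {0,1}, columns {0,1} is −216·x² − 216·xy + 432·y² = (-216)·(x + 2·y)(x − y), vanishing at (x:y) = (2:-1) and (1:1).
M₁ = 2·S₀ − S₁ = [[18, 54, -36], [0, 0, 0], [-18, -54, 36]] = 18·[1, 0, -1][1, 3, -2]ᵀ and M₂ = S₀ + S₁ = [[0, 0, 0], [27, -27, 27], [9, -9, 9]] = 9·[0, 3, 1][1, -1, 1]ᵀ, so take a₁ = [1, 0, -1], b₁ = [1, 3, -2], a₂ = [0, 3, 1], b₂ = [1, -1, 1].
Each slice is an integer combination of E₁ = a₁b₁ᵀ and E₂ = a₂b₂ᵀ: S₀ = 6·E₁ + 3·E₂, S₁ = −6·E₁ + 6·E₂, S₂ = 3·E₂; reading off coefficients, c₁ = [6, -6, 0] and c₂ = [3, 6, 3].
Hence T = [1, 0, -1] (x) [1, 3, -2] (x) [6, -6, 0] + [0, 3, 1] (x) [1, -1, 1] (x) [3, 6, 3], so rank(T) ≤ 2.
These bounds meet, so rank(T) = 2.

rank(T) = 2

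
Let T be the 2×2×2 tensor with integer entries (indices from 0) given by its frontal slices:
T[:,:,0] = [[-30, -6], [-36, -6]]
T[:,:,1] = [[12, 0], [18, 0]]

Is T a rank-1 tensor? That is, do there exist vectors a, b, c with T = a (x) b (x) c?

The mode-3 unfolding of T (rows indexed by k, columns by (i,j) = (0,0), (0,1), (1,0), (1,1)) is [[-30, -6, -36, -6], [12, 0, 18, 0]].
There the 2×2 minor on rows k ∈ {0, 1}, columns (i,j) ∈ {(0,0), (0,1)} is det [[-30, -6], [12, 0]] = 72 ≠ 0, so this unfolding has rank ≥ 2; CP rank is at least every unfolding rank, so rank(T) ≥ 2.
In particular rank(T) ≥ 2 > 1, so T is not rank-1.

No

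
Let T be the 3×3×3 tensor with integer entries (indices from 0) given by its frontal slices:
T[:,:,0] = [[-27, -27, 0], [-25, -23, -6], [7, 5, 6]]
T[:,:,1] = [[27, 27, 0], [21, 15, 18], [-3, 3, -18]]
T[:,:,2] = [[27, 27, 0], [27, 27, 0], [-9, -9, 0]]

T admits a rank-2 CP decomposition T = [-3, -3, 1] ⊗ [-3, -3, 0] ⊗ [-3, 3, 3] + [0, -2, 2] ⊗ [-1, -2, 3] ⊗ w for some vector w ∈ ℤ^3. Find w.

Subtract the known terms from T to get the rank-1 residual R = [0, -2, 2] ⊗ [-1, -2, 3] ⊗ w, so R[i,j,k] = a[i]·b[j]·w[k]. Pick indices with nonzero a[1]·b[0] = (-2)·(-1) = 2. Only the fibre through (1,0,·) is needed: R[1,0,:] = T[1,0,:] − Σₗ aₗ[1]bₗ[0]cₗ = [-25, 21, 27] − (-3)·(-3)·[-3, 3, 3] = [2, -6, 0]. Then w[k] = R[1,0,k] / 2 for each k, giving w = [2, -6, 0] / 2 = [1, -3, 0].

w = [1, -3, 0]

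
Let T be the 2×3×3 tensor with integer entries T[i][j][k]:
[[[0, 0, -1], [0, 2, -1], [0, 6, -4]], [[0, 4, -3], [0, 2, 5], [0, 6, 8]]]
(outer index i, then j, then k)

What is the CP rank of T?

3

Lower bound: the mode-2 unfolding of T (rows indexed by j, columns by (i,k) = (0,0), (0,1), (0,2), (1,0), (1,1), (1,2)) is [[0, 0, -1, 0, 4, -3], [0, 2, -1, 0, 2, 5], [0, 6, -4, 0, 6, 8]].
There the 3×3 minor on rows j ∈ {0, 1, 2}, columns (i,k) ∈ {(0,1), (0,2), (1,1)} is det [[0, -1, 4], [2, -1, 2], [6, -4, 6]] = -8 ≠ 0, so this unfolding has rank ≥ 3; CP rank is at least every unfolding rank, so rank(T) ≥ 3. (This is only a lower bound: in general the CP rank may exceed every unfolding rank, so we still need to exhibit 3 rank-1 terms summing to T.)
Upper bound: T is a sum of 3 rank-1 terms, T = [0, 1] ∘ [0, 1, 2] ∘ [0, 4, 4] + [1, -1] ∘ [1, -1, -2] ∘ [0, -2, 1] + [1, 1] ∘ [1, 0, 1] ∘ [0, 2, -2] (one valid choice — decompositions are not unique — normalised so each a, b is primitive with positive first nonzero entry; check it by expanding all entries), so rank(T) ≤ 3.
These bounds meet, so rank(T) = 3.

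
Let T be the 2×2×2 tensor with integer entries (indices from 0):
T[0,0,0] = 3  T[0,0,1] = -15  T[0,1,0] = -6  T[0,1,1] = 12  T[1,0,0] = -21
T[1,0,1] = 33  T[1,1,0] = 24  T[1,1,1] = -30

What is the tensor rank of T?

2

Lower bound: the mode-2 unfolding of T (rows indexed by j, columns by (i,k) = (0,0), (0,1), (1,0), (1,1)) is [[3, -15, -21, 33], [-6, 12, 24, -30]].
There the 2×2 minor on rows j ∈ {0, 1}, columns (i,k) ∈ {(0,0), (0,1)} is det [[3, -15], [-6, 12]] = -54 ≠ 0, so this unfolding has rank ≥ 2; CP rank is at least every unfolding rank, so rank(T) ≥ 2. (Flattening ranks never certify an upper bound on CP rank; for that we must actually write T with 2 rank-1 terms.)
Upper bound — finding two terms. Write S_k = T[:,:,k] for the frontal slices: S₀ = [[3, -6], [-21, 24]], S₁ = [[-15, 12], [33, -30]].
If T = a₁ ∘ b₁ ∘ c₁ + a₂ ∘ b₂ ∘ c₂ then each S_k = c₁[k]·a₁b₁ᵀ + c₂[k]·a₂b₂ᵀ. S₀ and S₁ are linearly independent, so a₁b₁ᵀ and a₂b₂ᵀ must span the same plane of matrices: they are the rank-1 matrices of the form x·S₀ + y·S₁.
det(x·S₀ + y·S₁) is −54·x² + 54·y² = (-54)·(x − y)(x + y), vanishing at (x:y) = (1:1) and (1:-1).
M₁ = S₀ + S₁ = [[-12, 6], [12, -6]] = (-6)·[1, -1][2, -1]ᵀ and M₂ = S₀ − S₁ = [[18, -18], [-54, 54]] = 18·[1, -3][1, -1]ᵀ, so take a₁ = [1, -1], b₁ = [2, -1], a₂ = [1, -3], b₂ = [1, -1].
Each slice is an integer combination of E₁ = a₁b₁ᵀ and E₂ = a₂b₂ᵀ: S₀ = −3·E₁ + 9·E₂, S₁ = −3·E₁ − 9·E₂; reading off coefficients, c₁ = [-3, -3] and c₂ = [9, -9].
Hence T = [1, -1] ∘ [2, -1] ∘ [-3, -3] + [1, -3] ∘ [1, -1] ∘ [9, -9], so rank(T) ≤ 2.
These bounds meet, so rank(T) = 2.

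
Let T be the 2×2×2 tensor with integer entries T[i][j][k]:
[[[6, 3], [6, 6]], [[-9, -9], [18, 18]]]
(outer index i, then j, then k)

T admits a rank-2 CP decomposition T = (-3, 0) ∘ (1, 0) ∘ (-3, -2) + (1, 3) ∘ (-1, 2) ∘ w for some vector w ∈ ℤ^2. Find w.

w = (3, 3)

Subtract the known terms from T to get the rank-1 residual R = (1, 3) ∘ (-1, 2) ∘ w, so R[i,j,k] = a[i]·b[j]·w[k]. Pick indices with nonzero a[0]·b[0] = (1)·(-1) = -1. Only the fibre through (0,0,·) is needed: R[0,0,:] = T[0,0,:] − Σₗ aₗ[0]bₗ[0]cₗ = [6, 3] − (-3)·(1)·(-3, -2) = [-3, -3]. Then w[k] = R[0,0,k] / -1 for each k, giving w = [-3, -3] / -1 = (3, 3).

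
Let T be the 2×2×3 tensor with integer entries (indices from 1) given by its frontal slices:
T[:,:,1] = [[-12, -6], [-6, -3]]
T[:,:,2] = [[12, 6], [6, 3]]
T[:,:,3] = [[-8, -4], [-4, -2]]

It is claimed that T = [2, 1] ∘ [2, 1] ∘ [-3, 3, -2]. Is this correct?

Yes

Reconstruct entrywise from the claimed factors. For example, T[1,2,1] = -6 and Σₗ aₗ[1]bₗ[2]cₗ[1] = (2)·(1)·(-3) = -6; checking all 12 entries, every one matches. The claim holds.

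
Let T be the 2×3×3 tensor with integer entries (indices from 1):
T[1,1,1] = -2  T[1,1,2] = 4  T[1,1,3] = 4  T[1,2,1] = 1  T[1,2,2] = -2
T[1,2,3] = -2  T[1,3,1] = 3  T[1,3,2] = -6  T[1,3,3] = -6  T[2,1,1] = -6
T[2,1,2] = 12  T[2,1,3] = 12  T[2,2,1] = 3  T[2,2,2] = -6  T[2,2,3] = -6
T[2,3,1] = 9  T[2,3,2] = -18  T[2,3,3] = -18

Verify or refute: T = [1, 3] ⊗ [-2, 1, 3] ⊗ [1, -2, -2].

Reconstruct entrywise from the claimed factors. For example, T[1,2,1] = 1 and Σₗ aₗ[1]bₗ[2]cₗ[1] = (1)·(1)·(1) = 1; checking all 18 entries, every one matches. The claim holds.

Yes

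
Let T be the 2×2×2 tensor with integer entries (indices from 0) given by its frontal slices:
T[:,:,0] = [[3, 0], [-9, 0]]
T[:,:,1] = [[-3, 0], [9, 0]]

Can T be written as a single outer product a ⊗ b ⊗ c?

Yes

If T = a ⊗ b ⊗ c then every fibre of T is a multiple of the corresponding factor, so read the factors off the fibres through the nonzero entry T[0,0,0] = 3.
The mode-1 fibre T[:,0,0] = [3, -9] gives a = [1, -3] (primitive direction); the mode-2 fibre T[0,:,0] = [3, 0] gives b = [1, 0]; then c[k] = T[0,0,k] / (a[0]·b[0]) = [3, -3] / 1 = [3, -3].
Expanding [1, -3] ⊗ [1, 0] ⊗ [3, -3] reproduces all 8 entries of T, so T = [1, -3] ⊗ [1, 0] ⊗ [3, -3] and rank(T) ≤ 1.
Equivalently every frontal slice T[:,:,k] is c[k] times the rank-1 matrix [1, -3] ⊗ [1, 0]. So T has rank 1 (it is nonzero).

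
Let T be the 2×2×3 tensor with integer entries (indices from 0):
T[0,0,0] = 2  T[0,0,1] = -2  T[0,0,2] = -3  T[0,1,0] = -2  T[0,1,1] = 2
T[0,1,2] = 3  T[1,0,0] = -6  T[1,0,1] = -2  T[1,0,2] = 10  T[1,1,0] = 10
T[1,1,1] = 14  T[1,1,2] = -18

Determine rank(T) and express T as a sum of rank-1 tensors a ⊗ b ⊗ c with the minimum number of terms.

rank(T) = 2

Lower bound: the mode-1 unfolding of T (rows indexed by i, columns by (j,k) = (0,0), (0,1), (0,2), (1,0), (1,1), (1,2)) is [[2, -2, -3, -2, 2, 3], [-6, -2, 10, 10, 14, -18]].
There the 2×2 minor on rows i ∈ {0, 1}, columns (j,k) ∈ {(0,0), (0,1)} is det [[2, -2], [-6, -2]] = -16 ≠ 0, so this unfolding has rank ≥ 2; CP rank is at least every unfolding rank, so rank(T) ≥ 2. (Unfolding ranks only ever bound the CP rank from below — rank(T) can be strictly larger than all of them — so the matching upper bound has to come from an explicit 2-term decomposition.)
Upper bound — finding two terms. Write S_k = T[:,:,k] for the frontal slices: S₀ = [[2, -2], [-6, 10]], S₁ = [[-2, 2], [-2, 14]], S₂ = [[-3, 3], [10, -18]].
If T = a₁ ⊗ b₁ ⊗ c₁ + a₂ ⊗ b₂ ⊗ c₂ then each S_k = c₁[k]·a₁b₁ᵀ + c₂[k]·a₂b₂ᵀ. S₀ and S₁ are linearly independent, so a₁b₁ᵀ and a₂b₂ᵀ must span the same plane of matrices: they are the rank-1 matrices of the form x·S₀ + y·S₁.
det(x·S₀ + y·S₁) is 8·x² + 16·xy − 24·y² = 8·(x + 3·y)(x − y), vanishing at (x:y) = (3:-1) and (1:1).
M₁ = 3·S₀ − S₁ = [[8, -8], [-16, 16]] = 8·[1, -2][1, -1]ᵀ and M₂ = S₀ + S₁ = [[0, 0], [-8, 24]] = (-8)·[0, 1][1, -3]ᵀ, so take a₁ = [1, -2], b₁ = [1, -1], a₂ = [0, 1], b₂ = [1, -3].
Each slice is an integer combination of E₁ = a₁b₁ᵀ and E₂ = a₂b₂ᵀ: S₀ = 2·E₁ − 2·E₂, S₁ = −2·E₁ − 6·E₂, S₂ = −3·E₁ + 4·E₂; reading off coefficients, c₁ = [2, -2, -3] and c₂ = [-2, -6, 4].
Hence T = [1, -2] ⊗ [1, -1] ⊗ [2, -2, -3] + [0, 1] ⊗ [1, -3] ⊗ [-2, -6, 4], so rank(T) ≤ 2.
These bounds meet, so rank(T) = 2.
Check entry T[0,1,0] = -2: (1)·(-1)·(2) + (0)·(-3)·(-2) = -2.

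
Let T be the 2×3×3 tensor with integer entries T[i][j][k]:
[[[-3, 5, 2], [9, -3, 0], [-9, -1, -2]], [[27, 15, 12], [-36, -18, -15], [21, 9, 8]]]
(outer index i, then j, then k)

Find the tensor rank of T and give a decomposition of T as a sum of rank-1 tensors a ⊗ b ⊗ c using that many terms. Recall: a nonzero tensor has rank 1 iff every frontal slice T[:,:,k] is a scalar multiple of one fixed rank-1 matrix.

rank(T) = 2

Lower bound: the mode-2 unfolding of T (rows indexed by j, columns by (i,k) = (0,0), (0,1), (0,2), (1,0), (1,1), (1,2)) is [[-3, 5, 2, 27, 15, 12], [9, -3, 0, -36, -18, -15], [-9, -1, -2, 21, 9, 8]].
There the 2×2 minor on rows j ∈ {0, 1}, columns (i,k) ∈ {(0,0), (0,1)} is det [[-3, 5], [9, -3]] = -36 ≠ 0, so this unfolding has rank ≥ 2; CP rank is at least every unfolding rank, so rank(T) ≥ 2. (Flattening ranks never certify an upper bound on CP rank; for that we must actually write T with 2 rank-1 terms.)
Upper bound — finding two terms. Write S_k = T[:,:,k] for the frontal slices: S₀ = [[-3, 9, -9], [27, -36, 21]], S₁ = [[5, -3, -1], [15, -18, 9]], S₂ = [[2, 0, -2], [12, -15, 8]].
If T = a₁ ⊗ b₁ ⊗ c₁ + a₂ ⊗ b₂ ⊗ c₂ then each S_k = c₁[k]·a₁b₁ᵀ + c₂[k]·a₂b₂ᵀ. S₀ and S₁ are linearly independent, so a₁b₁ᵀ and a₂b₂ᵀ must span the same plane of matrices: they are the rank-1 matrices of the form x·S₀ + y·S₁.
The 2×2 minor of x·S₀ + y·S₁ on rows {0,1}, columns {0,1} is −135·x² − 180·xy − 45·y² = (-45)·(x + y)(3·x + y), vanishing at (x:y) = (1:-1) and (1:-3).
M₁ = S₀ − S₁ = [[-8, 12, -8], [12, -18, 12]] = (-2)·[2, -3][2, -3, 2]ᵀ and M₂ = S₀ − 3·S₁ = [[-18, 18, -6], [-18, 18, -6]] = (-6)·[1, 1][3, -3, 1]ᵀ, so take a₁ = [2, -3], b₁ = [2, -3, 2], a₂ = [1, 1], b₂ = [3, -3, 1].
Each slice is an integer combination of E₁ = a₁b₁ᵀ and E₂ = a₂b₂ᵀ: S₀ = −3·E₁ + 3·E₂, S₁ = −E₁ + 3·E₂, S₂ = −E₁ + 2·E₂; reading off coefficients, c₁ = [-3, -1, -1] and c₂ = [3, 3, 2].
Hence T = [2, -3] ⊗ [2, -3, 2] ⊗ [-3, -1, -1] + [1, 1] ⊗ [3, -3, 1] ⊗ [3, 3, 2], so rank(T) ≤ 2.
These bounds meet, so rank(T) = 2.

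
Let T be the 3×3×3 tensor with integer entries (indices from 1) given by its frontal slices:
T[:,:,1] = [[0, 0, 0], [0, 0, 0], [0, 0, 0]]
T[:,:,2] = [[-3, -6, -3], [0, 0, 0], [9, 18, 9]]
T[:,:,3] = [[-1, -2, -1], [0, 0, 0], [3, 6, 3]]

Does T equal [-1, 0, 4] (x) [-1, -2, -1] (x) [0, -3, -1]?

Reconstruct entry (3,1,2) from the claimed factors: Σₗ aₗ[3]bₗ[1]cₗ[2] = (4)·(-1)·(-3) = 12, but T[3,1,2] = 9. The claim is false.

No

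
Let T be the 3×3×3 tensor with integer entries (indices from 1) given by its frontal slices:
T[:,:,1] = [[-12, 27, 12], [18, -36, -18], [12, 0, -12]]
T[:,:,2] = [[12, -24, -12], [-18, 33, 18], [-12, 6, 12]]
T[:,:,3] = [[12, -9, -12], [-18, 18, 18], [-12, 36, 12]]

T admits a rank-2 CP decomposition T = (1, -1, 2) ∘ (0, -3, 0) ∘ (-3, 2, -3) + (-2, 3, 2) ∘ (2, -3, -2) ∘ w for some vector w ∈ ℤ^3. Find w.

Subtract the known terms from T to get the rank-1 residual R = (-2, 3, 2) ∘ (2, -3, -2) ∘ w, so R[i,j,k] = a[i]·b[j]·w[k]. Pick indices with nonzero a[1]·b[1] = (-2)·(2) = -4. Only the fibre through (1,1,·) is needed: R[1,1,:] = T[1,1,:] − Σₗ aₗ[1]bₗ[1]cₗ = [-12, 12, 12] − (1)·(0)·(-3, 2, -3) = [-12, 12, 12]. Then w[k] = R[1,1,k] / -4 for each k, giving w = [-12, 12, 12] / -4 = (3, -3, -3).

w = (3, -3, -3)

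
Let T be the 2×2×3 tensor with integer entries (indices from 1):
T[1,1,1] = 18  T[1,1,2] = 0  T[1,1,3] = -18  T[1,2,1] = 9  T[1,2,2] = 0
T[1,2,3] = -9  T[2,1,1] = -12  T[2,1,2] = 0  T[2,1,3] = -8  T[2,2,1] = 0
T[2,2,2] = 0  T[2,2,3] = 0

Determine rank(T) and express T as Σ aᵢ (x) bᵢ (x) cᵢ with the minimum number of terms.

Lower bound: the mode-1 unfolding of T (rows indexed by i, columns by (j,k) = (1,1), (1,2), (1,3), (2,1), (2,2), (2,3)) is [[18, 0, -18, 9, 0, -9], [-12, 0, -8, 0, 0, 0]].
There the 2×2 minor on rows i ∈ {1, 2}, columns (j,k) ∈ {(1,1), (1,3)} is det [[18, -18], [-12, -8]] = -360 ≠ 0, so this unfolding has rank ≥ 2; CP rank is at least every unfolding rank, so rank(T) ≥ 2. (Unfolding ranks only ever bound the CP rank from below — rank(T) can be strictly larger than all of them — so the matching upper bound has to come from an explicit 2-term decomposition.)
Upper bound — finding two terms. Write S_k = T[:,:,k] for the frontal slices: S₁ = [[18, 9], [-12, 0]], S₂ = [[0, 0], [0, 0]], S₃ = [[-18, -9], [-8, 0]].
If T = a₁ (x) b₁ (x) c₁ + a₂ (x) b₂ (x) c₂ then each S_k = c₁[k]·a₁b₁ᵀ + c₂[k]·a₂b₂ᵀ. S₁ and S₃ are linearly independent, so a₁b₁ᵀ and a₂b₂ᵀ must span the same plane of matrices: they are the rank-1 matrices of the form x·S₁ + y·S₃.
det(x·S₁ + y·S₃) is 108·x² − 36·xy − 72·y² = 36·(3·x + 2·y)(x − y), vanishing at (x:y) = (2:-3) and (1:1).
M₁ = 2·S₁ − 3·S₃ = [[90, 45], [0, 0]] = 45·[1, 0][2, 1]ᵀ and M₂ = S₁ + S₃ = [[0, 0], [-20, 0]] = (-20)·[0, 1][1, 0]ᵀ, so take a₁ = [1, 0], b₁ = [2, 1], a₂ = [0, 1], b₂ = [1, 0].
Each slice is an integer combination of E₁ = a₁b₁ᵀ and E₂ = a₂b₂ᵀ: S₁ = 9·E₁ − 12·E₂, S₂ = 0, S₃ = −9·E₁ − 8·E₂; reading off coefficients, c₁ = [9, 0, -9] and c₂ = [-12, 0, -8].
Hence T = [1, 0] (x) [2, 1] (x) [9, 0, -9] + [0, 1] (x) [1, 0] (x) [-12, 0, -8], so rank(T) ≤ 2.
These bounds meet, so rank(T) = 2.
Check entry T[1,2,3] = -9: (1)·(1)·(-9) + (0)·(0)·(-8) = -9.

rank(T) = 2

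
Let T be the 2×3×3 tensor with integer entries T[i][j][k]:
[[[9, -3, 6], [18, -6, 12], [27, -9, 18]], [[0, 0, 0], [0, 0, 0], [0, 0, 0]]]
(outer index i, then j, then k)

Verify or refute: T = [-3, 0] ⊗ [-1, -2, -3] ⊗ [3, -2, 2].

Reconstruct entry (0,0,1) from the claimed factors: Σₗ aₗ[0]bₗ[0]cₗ[1] = (-3)·(-1)·(-2) = -6, but T[0,0,1] = -3. The claim is false.

No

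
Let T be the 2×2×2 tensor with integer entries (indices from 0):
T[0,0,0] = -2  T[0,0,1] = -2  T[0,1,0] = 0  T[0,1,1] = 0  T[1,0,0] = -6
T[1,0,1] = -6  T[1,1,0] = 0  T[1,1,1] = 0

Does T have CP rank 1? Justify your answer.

Yes

If T = a ⊗ b ⊗ c then every fibre of T is a multiple of the corresponding factor, so read the factors off the fibres through the nonzero entry T[0,0,0] = -2.
The mode-1 fibre T[:,0,0] = [-2, -6] gives a = [1, 3] (primitive direction); the mode-2 fibre T[0,:,0] = [-2, 0] gives b = [1, 0]; then c[k] = T[0,0,k] / (a[0]·b[0]) = [-2, -2] / 1 = [-2, -2].
Expanding [1, 3] ⊗ [1, 0] ⊗ [-2, -2] reproduces all 8 entries of T, so T = [1, 3] ⊗ [1, 0] ⊗ [-2, -2] and rank(T) ≤ 1.
Equivalently every frontal slice T[:,:,k] is c[k] times the rank-1 matrix [1, 3] ⊗ [1, 0]. So T has rank 1 (it is nonzero).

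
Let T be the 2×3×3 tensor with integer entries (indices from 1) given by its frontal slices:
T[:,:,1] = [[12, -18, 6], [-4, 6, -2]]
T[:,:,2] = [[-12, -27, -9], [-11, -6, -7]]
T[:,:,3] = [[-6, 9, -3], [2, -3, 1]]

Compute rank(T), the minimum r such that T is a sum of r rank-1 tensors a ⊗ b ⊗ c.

Lower bound: the mode-3 unfolding of T (rows indexed by k, columns by (i,j) = (1,1), (1,2), (1,3), (2,1), (2,2), (2,3)) is [[12, -18, 6, -4, 6, -2], [-12, -27, -9, -11, -6, -7], [-6, 9, -3, 2, -3, 1]].
There the 2×2 minor on rows k ∈ {1, 2}, columns (i,j) ∈ {(1,1), (1,2)} is det [[12, -18], [-12, -27]] = -540 ≠ 0, so this unfolding has rank ≥ 2; CP rank is at least every unfolding rank, so rank(T) ≥ 2. (Unfolding ranks only ever bound the CP rank from below — rank(T) can be strictly larger than all of them — so the matching upper bound has to come from an explicit 2-term decomposition.)
Upper bound — finding two terms. Write S_k = T[:,:,k] for the frontal slices: S₁ = [[12, -18, 6], [-4, 6, -2]], S₂ = [[-12, -27, -9], [-11, -6, -7]], S₃ = [[-6, 9, -3], [2, -3, 1]].
If T = a₁ ⊗ b₁ ⊗ c₁ + a₂ ⊗ b₂ ⊗ c₂ then each S_k = c₁[k]·a₁b₁ᵀ + c₂[k]·a₂b₂ᵀ. S₁ and S₂ are linearly independent, so a₁b₁ᵀ and a₂b₂ᵀ must span the same plane of matrices: they are the rank-1 matrices of the form x·S₁ + y·S₂.
The 2×2 minor of x·S₁ + y·S₂ on rows {1,2}, columns {1,2} is −450·xy − 225·y² = (-225)·(y)(2·x + y), vanishing at (x:y) = (1:0) and (1:-2).
M₁ = S₁ = [[12, -18, 6], [-4, 6, -2]] = 2·[3, -1][2, -3, 1]ᵀ and M₂ = S₁ − 2·S₂ = [[36, 36, 24], [18, 18, 12]] = 6·[2, 1][3, 3, 2]ᵀ, so take a₁ = [3, -1], b₁ = [2, -3, 1], a₂ = [2, 1], b₂ = [3, 3, 2].
Each slice is an integer combination of E₁ = a₁b₁ᵀ and E₂ = a₂b₂ᵀ: S₁ = 2·E₁, S₂ = E₁ − 3·E₂, S₃ = −E₁; reading off coefficients, c₁ = [2, 1, -1] and c₂ = [0, -3, 0].
Hence T = [3, -1] ⊗ [2, -3, 1] ⊗ [2, 1, -1] + [2, 1] ⊗ [3, 3, 2] ⊗ [0, -3, 0], so rank(T) ≤ 2.
These bounds meet, so rank(T) = 2.

2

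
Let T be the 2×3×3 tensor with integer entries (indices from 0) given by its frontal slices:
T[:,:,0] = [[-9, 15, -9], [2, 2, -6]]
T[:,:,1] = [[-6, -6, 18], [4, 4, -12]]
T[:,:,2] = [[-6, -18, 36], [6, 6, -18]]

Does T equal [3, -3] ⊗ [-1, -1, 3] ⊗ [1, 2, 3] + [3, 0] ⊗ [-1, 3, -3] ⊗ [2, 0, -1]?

Reconstruct entry (1,0,0) from the claimed factors: Σₗ aₗ[1]bₗ[0]cₗ[0] = (-3)·(-1)·(1) + (0)·(-1)·(2) = 3, but T[1,0,0] = 2. The claim is false.

No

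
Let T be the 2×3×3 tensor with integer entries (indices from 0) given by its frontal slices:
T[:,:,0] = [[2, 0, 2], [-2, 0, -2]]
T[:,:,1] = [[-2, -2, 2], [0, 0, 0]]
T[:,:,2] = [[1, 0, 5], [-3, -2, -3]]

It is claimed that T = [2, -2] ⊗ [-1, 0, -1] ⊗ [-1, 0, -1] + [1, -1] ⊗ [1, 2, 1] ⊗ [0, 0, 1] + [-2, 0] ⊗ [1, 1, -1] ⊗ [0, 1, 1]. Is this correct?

Yes

Reconstruct entrywise from the claimed factors. For example, T[0,1,0] = 0 and Σₗ aₗ[0]bₗ[1]cₗ[0] = (2)·(0)·(-1) + (1)·(2)·(0) + (-2)·(1)·(0) = 0; checking all 18 entries, every one matches. The claim holds.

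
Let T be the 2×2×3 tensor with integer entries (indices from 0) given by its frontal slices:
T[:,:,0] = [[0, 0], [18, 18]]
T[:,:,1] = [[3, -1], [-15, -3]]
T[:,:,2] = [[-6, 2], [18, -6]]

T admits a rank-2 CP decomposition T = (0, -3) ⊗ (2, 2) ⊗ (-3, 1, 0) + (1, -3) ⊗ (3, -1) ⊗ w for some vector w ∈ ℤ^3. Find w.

w = (0, 1, -2)

Subtract the known terms from T to get the rank-1 residual R = (1, -3) ⊗ (3, -1) ⊗ w, so R[i,j,k] = a[i]·b[j]·w[k]. Pick indices with nonzero a[0]·b[0] = (1)·(3) = 3. Only the fibre through (0,0,·) is needed: R[0,0,:] = T[0,0,:] − Σₗ aₗ[0]bₗ[0]cₗ = [0, 3, -6] − (0)·(2)·(-3, 1, 0) = [0, 3, -6]. Then w[k] = R[0,0,k] / 3 for each k, giving w = [0, 3, -6] / 3 = (0, 1, -2).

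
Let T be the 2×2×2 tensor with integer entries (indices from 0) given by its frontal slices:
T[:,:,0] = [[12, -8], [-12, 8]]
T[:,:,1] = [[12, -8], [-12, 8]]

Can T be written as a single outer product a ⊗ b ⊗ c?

If T = a ⊗ b ⊗ c then every fibre of T is a multiple of the corresponding factor, so read the factors off the fibres through the nonzero entry T[0,0,0] = 12.
The mode-1 fibre T[:,0,0] = [12, -12] gives a = (1, -1) (primitive direction); the mode-2 fibre T[0,:,0] = [12, -8] gives b = (3, -2); then c[k] = T[0,0,k] / (a[0]·b[0]) = [12, 12] / 3 = (4, 4).
Expanding (1, -1) ⊗ (3, -2) ⊗ (4, 4) reproduces all 8 entries of T, so T = (1, -1) ⊗ (3, -2) ⊗ (4, 4) and rank(T) ≤ 1.
Equivalently every frontal slice T[:,:,k] is c[k] times the rank-1 matrix (1, -1) ⊗ (3, -2). So T has rank 1 (it is nonzero).

Yes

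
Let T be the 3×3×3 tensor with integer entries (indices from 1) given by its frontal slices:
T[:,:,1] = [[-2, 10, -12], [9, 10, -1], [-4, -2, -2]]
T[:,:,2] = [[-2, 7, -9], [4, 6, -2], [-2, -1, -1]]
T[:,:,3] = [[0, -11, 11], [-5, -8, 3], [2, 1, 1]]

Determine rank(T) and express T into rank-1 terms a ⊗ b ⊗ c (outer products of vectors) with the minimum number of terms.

rank(T) = 3

Lower bound: in the mode-3 unfolding of T (rows indexed by k, columns by (i,j)) the 3×3 minor on rows k ∈ {1, 2, 3}, columns (i,j) ∈ {(1,1), (1,2), (2,1)} is det [[-2, 10, 9], [-2, 7, 4], [0, -11, -5]] = 80 ≠ 0, so that unfolding has rank ≥ 3 and hence rank(T) ≥ 3 (CP rank is at least every unfolding rank, though it can be larger).
Upper bound: T is a sum of 3 rank-1 terms, T = [1, -2, 1] ⊗ [2, 1, 1] ⊗ [-2, -1, 1] + [2, 1, 0] ⊗ [0, 1, -1] ⊗ [4, 4, -4] + [2, 1, 0] ⊗ [1, 2, -1] ⊗ [1, 0, -1] (written with every a and b primitive with positive leading entry and the scale carried by c; CP decompositions are not unique, and this one is verified by expanding entrywise), so rank(T) ≤ 3.
These bounds meet, so rank(T) = 3.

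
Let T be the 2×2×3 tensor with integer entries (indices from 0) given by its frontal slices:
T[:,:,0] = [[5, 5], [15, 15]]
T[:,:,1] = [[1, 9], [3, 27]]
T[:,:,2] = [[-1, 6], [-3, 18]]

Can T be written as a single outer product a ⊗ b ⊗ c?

No

The mode-3 unfolding of T (rows indexed by k, columns by (i,j) = (0,0), (0,1), (1,0), (1,1)) is [[5, 5, 15, 15], [1, 9, 3, 27], [-1, 6, -3, 18]].
There the 2×2 minor on rows k ∈ {0, 1}, columns (i,j) ∈ {(0,0), (0,1)} is det [[5, 5], [1, 9]] = 40 ≠ 0, so this unfolding has rank ≥ 2; CP rank is at least every unfolding rank, so rank(T) ≥ 2.
In particular rank(T) ≥ 2 > 1, so T is not rank-1.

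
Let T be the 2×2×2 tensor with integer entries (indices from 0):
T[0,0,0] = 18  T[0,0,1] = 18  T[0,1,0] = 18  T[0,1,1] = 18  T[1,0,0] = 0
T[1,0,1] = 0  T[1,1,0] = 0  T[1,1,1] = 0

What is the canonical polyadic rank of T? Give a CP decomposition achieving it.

rank(T) = 1

Lower bound: T ≠ 0 (e.g. T[0,0,0] = 18), so rank(T) ≥ 1.
Upper bound: the mode-1 fibre T[:,0,0] = [18, 0] gives a = [1, 0] (primitive direction); the mode-2 fibre T[0,:,0] = [18, 18] gives b = [1, 1]; then c[k] = T[0,0,k] / (a[0]·b[0]) = [18, 18] / 1 = [18, 18].
Expanding [1, 0] ⊗ [1, 1] ⊗ [18, 18] reproduces all 8 entries of T, so T = [1, 0] ⊗ [1, 1] ⊗ [18, 18] and rank(T) ≤ 1.
These bounds meet, so rank(T) = 1.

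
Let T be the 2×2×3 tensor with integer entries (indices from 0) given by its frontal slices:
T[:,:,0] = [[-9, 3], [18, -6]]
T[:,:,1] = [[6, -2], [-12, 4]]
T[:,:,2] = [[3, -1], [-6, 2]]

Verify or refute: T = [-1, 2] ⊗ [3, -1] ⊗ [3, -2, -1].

Reconstruct entrywise from the claimed factors. For example, T[1,1,0] = -6 and Σₗ aₗ[1]bₗ[1]cₗ[0] = (2)·(-1)·(3) = -6; checking all 12 entries, every one matches. The claim holds.

Yes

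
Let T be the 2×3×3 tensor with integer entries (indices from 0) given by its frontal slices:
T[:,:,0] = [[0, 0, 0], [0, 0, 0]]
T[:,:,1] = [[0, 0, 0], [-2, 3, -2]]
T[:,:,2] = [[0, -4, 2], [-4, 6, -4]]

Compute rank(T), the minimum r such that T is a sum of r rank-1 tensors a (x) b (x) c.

2

Lower bound: the mode-2 unfolding of T (rows indexed by j, columns by (i,k) = (0,0), (0,1), (0,2), (1,0), (1,1), (1,2)) is [[0, 0, 0, 0, -2, -4], [0, 0, -4, 0, 3, 6], [0, 0, 2, 0, -2, -4]].
There the 2×2 minor on rows j ∈ {0, 1}, columns (i,k) ∈ {(0,2), (1,1)} is det [[0, -2], [-4, 3]] = -8 ≠ 0, so this unfolding has rank ≥ 2; CP rank is at least every unfolding rank, so rank(T) ≥ 2. (Unfolding ranks only ever bound the CP rank from below — rank(T) can be strictly larger than all of them — so the matching upper bound has to come from an explicit 2-term decomposition.)
Upper bound — finding two terms. Write S_k = T[:,:,k] for the frontal slices: S₀ = [[0, 0, 0], [0, 0, 0]], S₁ = [[0, 0, 0], [-2, 3, -2]], S₂ = [[0, -4, 2], [-4, 6, -4]].
If T = a₁ (x) b₁ (x) c₁ + a₂ (x) b₂ (x) c₂ then each S_k = c₁[k]·a₁b₁ᵀ + c₂[k]·a₂b₂ᵀ. S₁ and S₂ are linearly independent, so a₁b₁ᵀ and a₂b₂ᵀ must span the same plane of matrices: they are the rank-1 matrices of the form x·S₁ + y·S₂.
The 2×2 minor of x·S₁ + y·S₂ on rows {0,1}, columns {0,1} is −8·xy − 16·y² = (-8)·(x + 2·y)(y), vanishing at (x:y) = (2:-1) and (1:0).
M₁ = 2·S₁ − S₂ = [[0, 4, -2], [0, 0, 0]] = 2·(1, 0)(0, 2, -1)ᵀ and M₂ = S₁ = [[0, 0, 0], [-2, 3, -2]] = −(0, 1)(2, -3, 2)ᵀ, so take a₁ = (1, 0), b₁ = (0, 2, -1), a₂ = (0, 1), b₂ = (2, -3, 2).
Each slice is an integer combination of E₁ = a₁b₁ᵀ and E₂ = a₂b₂ᵀ: S₀ = 0, S₁ = −E₂, S₂ = −2·E₁ − 2·E₂; reading off coefficients, c₁ = (0, 0, -2) and c₂ = (0, -1, -2).
Hence T = (1, 0) (x) (0, 2, -1) (x) (0, 0, -2) + (0, 1) (x) (2, -3, 2) (x) (0, -1, -2), so rank(T) ≤ 2.
These bounds meet, so rank(T) = 2.
Check entry T[1,2,1] = -2: (0)·(-1)·(0) + (1)·(2)·(-1) = -2.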